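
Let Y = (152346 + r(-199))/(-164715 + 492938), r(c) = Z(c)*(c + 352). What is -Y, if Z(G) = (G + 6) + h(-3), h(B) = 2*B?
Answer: -121899/328223 ≈ -0.37139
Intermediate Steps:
Z(G) = G (Z(G) = (G + 6) + 2*(-3) = (6 + G) - 6 = G)
r(c) = c*(352 + c) (r(c) = c*(c + 352) = c*(352 + c))
Y = 121899/328223 (Y = (152346 - 199*(352 - 199))/(-164715 + 492938) = (152346 - 199*153)/328223 = (152346 - 30447)*(1/328223) = 121899*(1/328223) = 121899/328223 ≈ 0.37139)
-Y = -1*121899/328223 = -121899/328223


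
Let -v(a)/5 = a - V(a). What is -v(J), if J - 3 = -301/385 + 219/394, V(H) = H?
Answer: 0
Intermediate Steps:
J = 60113/21670 (J = 3 + (-301/385 + 219/394) = 3 + (-301*1/385 + 219*(1/394)) = 3 + (-43/55 + 219/394) = 3 - 4897/21670 = 60113/21670 ≈ 2.7740)
v(a) = 0 (v(a) = -5*(a - a) = -5*0 = 0)
-v(J) = -1*0 = 0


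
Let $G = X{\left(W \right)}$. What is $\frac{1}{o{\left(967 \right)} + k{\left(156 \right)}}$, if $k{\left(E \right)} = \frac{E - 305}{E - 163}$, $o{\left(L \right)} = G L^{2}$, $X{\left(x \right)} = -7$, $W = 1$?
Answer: $- \frac{7}{45819212} \approx -1.5277 \cdot 10^{-7}$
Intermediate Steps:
$G = -7$
$o{\left(L \right)} = - 7 L^{2}$
$k{\left(E \right)} = \frac{-305 + E}{-163 + E}$
$\frac{1}{o{\left(967 \right)} + k{\left(156 \right)}} = \frac{1}{- 7 \cdot 967^{2} + \frac{-305 + 156}{-163 + 156}} = \frac{1}{\left(-7\right) 935089 + \frac{1}{-7} \left(-149\right)} = \frac{1}{-6545623 - - \frac{149}{7}} = \frac{1}{-6545623 + \frac{149}{7}} = \frac{1}{- \frac{45819212}{7}} = - \frac{7}{45819212}$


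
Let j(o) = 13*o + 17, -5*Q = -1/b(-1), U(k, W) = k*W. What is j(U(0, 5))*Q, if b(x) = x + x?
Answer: -17/10 ≈ -1.7000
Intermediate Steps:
b(x) = 2*x
U(k, W) = W*k
Q = -⅒ (Q = -(-1)/(5*(2*(-1))) = -(-1)/(5*(-2)) = -(-1)*(-1)/(5*2) = -⅕*½ = -⅒ ≈ -0.10000)
j(o) = 17 + 13*o
j(U(0, 5))*Q = (17 + 13*(5*0))*(-⅒) = (17 + 13*0)*(-⅒) = (17 + 0)*(-⅒) = 17*(-⅒) = -17/10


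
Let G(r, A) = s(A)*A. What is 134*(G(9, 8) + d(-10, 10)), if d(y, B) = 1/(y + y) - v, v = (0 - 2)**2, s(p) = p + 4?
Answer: 123213/10 ≈ 12321.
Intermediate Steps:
s(p) = 4 + p
v = 4 (v = (-2)**2 = 4)
d(y, B) = -4 + 1/(2*y) (d(y, B) = 1/(y + y) - 1*4 = 1/(2*y) - 4 = -4 + 1/(2*y))
G(r, A) = A*(4 + A) (G(r, A) = (4 + A)*A = A*(4 + A))
134*(G(9, 8) + d(-10, 10)) = 134*(8*(4 + 8) + (-4 + (1/2)/(-10))) = 134*(8*12 + (-4 + (1/2)*(-1/10))) = 134*(96 + (-4 - 1/20)) = 134*(96 - 81/20) = 134*(1839/20) = 123213/10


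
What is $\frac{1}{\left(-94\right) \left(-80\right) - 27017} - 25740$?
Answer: $- \frac{501852781}{19497} \approx -25740.0$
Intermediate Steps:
$\frac{1}{\left(-94\right) \left(-80\right) - 27017} - 25740 = \frac{1}{7520 - 27017} - 25740 = \frac{1}{-19497} - 25740 = - \frac{1}{19497} - 25740 = - \frac{501852781}{19497}$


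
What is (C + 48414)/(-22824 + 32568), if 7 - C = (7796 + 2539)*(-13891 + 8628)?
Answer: 938647/168 ≈ 5587.2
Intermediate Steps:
C = 54393112 (C = 7 - (7796 + 2539)*(-13891 + 8628) = 7 - 10335*(-5263) = 7 - 1*(-54393105) = 7 + 54393105 = 54393112)
(C + 48414)/(-22824 + 32568) = (54393112 + 48414)/(-22824 + 32568) = 54441526/9744 = 54441526*(1/9744) = 938647/168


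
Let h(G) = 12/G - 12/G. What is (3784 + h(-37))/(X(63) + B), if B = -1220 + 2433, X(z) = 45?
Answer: 1892/629 ≈ 3.0079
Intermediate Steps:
B = 1213
h(G) = 0
(3784 + h(-37))/(X(63) + B) = (3784 + 0)/(45 + 1213) = 3784/1258 = 3784*(1/1258) = 1892/629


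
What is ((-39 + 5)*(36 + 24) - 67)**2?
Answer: 4439449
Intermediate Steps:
((-39 + 5)*(36 + 24) - 67)**2 = (-34*60 - 67)**2 = (-2040 - 67)**2 = (-2107)**2 = 4439449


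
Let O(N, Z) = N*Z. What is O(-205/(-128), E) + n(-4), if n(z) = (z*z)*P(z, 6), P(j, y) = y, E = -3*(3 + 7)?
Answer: 3069/64 ≈ 47.953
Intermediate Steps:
E = -30 (E = -3*10 = -30)
n(z) = 6*z**2 (n(z) = (z*z)*6 = z**2*6 = 6*z**2)
O(-205/(-128), E) + n(-4) = -205/(-128)*(-30) + 6*(-4)**2 = -205*(-1/128)*(-30) + 6*16 = (205/128)*(-30) + 96 = -3075/64 + 96 = 3069/64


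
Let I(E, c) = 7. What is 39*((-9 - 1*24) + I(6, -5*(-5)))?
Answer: -1014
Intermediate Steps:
39*((-9 - 1*24) + I(6, -5*(-5))) = 39*((-9 - 1*24) + 7) = 39*((-9 - 24) + 7) = 39*(-33 + 7) = 39*(-26) = -1014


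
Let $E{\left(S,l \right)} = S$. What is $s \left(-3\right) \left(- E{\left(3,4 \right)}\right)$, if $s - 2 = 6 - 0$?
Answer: $72$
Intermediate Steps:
$s = 8$ ($s = 2 + \left(6 - 0\right) = 2 + \left(6 + 0\right) = 2 + 6 = 8$)
$s \left(-3\right) \left(- E{\left(3,4 \right)}\right) = 8 \left(-3\right) \left(\left(-1\right) 3\right) = \left(-24\right) \left(-3\right) = 72$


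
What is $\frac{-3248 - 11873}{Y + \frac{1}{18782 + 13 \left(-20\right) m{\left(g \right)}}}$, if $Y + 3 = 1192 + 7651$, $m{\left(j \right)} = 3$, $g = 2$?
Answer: $- \frac{272208242}{159137681} \approx -1.7105$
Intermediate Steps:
$Y = 8840$ ($Y = -3 + \left(1192 + 7651\right) = -3 + 8843 = 8840$)
$\frac{-3248 - 11873}{Y + \frac{1}{18782 + 13 \left(-20\right) m{\left(g \right)}}} = \frac{-3248 - 11873}{8840 + \frac{1}{18782 + 13 \left(-20\right) 3}} = - \frac{15121}{8840 + \frac{1}{18782 - 780}} = - \frac{15121}{8840 + \frac{1}{18002}} = - \frac{15121}{\frac{159137681}{18002}} = \left(-15121\right) \frac{18002}{159137681} = - \frac{272208242}{159137681}$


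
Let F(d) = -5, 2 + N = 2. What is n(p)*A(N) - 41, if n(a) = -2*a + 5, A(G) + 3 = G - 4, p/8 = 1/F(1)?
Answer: -492/5 ≈ -98.400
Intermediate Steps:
N = 0 (N = -2 + 2 = 0)
p = -8/5 (p = 8/(-5) = 8*(-⅕) = -8/5 ≈ -1.6000)
A(G) = -7 + G (A(G) = -3 + (G - 4) = -3 + (-4 + G) = -7 + G)
n(a) = 5 - 2*a
n(p)*A(N) - 41 = (5 - 2*(-8/5))*(-7 + 0) - 41 = (5 + 16/5)*(-7) - 41 = (41/5)*(-7) - 41 = -287/5 - 41 = -492/5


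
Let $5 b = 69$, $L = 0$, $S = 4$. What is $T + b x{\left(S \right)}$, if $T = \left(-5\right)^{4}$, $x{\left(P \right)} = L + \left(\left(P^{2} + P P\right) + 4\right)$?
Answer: $\frac{5609}{5} \approx 1121.8$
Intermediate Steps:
$b = \frac{69}{5}$ ($b = \frac{1}{5} \cdot 69 = \frac{69}{5} \approx 13.8$)
$x{\left(P \right)} = 4 + 2 P^{2}$ ($x{\left(P \right)} = 0 + \left(\left(P^{2} + P P\right) + 4\right) = 0 + \left(\left(P^{2} + P^{2}\right) + 4\right) = 0 + \left(2 P^{2} + 4\right) = 0 + \left(4 + 2 P^{2}\right) = 4 + 2 P^{2}$)
$T = 625$
$T + b x{\left(S \right)} = 625 + \frac{69 \left(4 + 2 \cdot 4^{2}\right)}{5} = 625 + \frac{69 \left(4 + 2 \cdot 16\right)}{5} = 625 + \frac{69 \left(4 + 32\right)}{5} = 625 + \frac{69}{5} \cdot 36 = 625 + \frac{2484}{5} = \frac{5609}{5}$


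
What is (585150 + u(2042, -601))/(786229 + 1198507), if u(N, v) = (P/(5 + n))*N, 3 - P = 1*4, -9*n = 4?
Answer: 5993193/20343544 ≈ 0.29460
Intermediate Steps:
n = -4/9 (n = -⅑*4 = -4/9 ≈ -0.44444)
P = -1 (P = 3 - 4 = -1)
u(N, v) = -9*N/41 (u(N, v) = (-1/(5 - 4/9))*N = (-1/(41/9))*N = ((9/41)*(-1))*N = -9*N/41)
(585150 + u(2042, -601))/(786229 + 1198507) = (585150 - 9/41*2042)/(786229 + 1198507) = (585150 - 18378/41)/1984736 = (23972772/41)*(1/1984736) = 5993193/20343544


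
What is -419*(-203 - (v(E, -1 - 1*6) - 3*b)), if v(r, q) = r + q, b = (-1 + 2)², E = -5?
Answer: 78772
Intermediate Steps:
b = 1 (b = 1² = 1)
v(r, q) = q + r
-419*(-203 - (v(E, -1 - 1*6) - 3*b)) = -419*(-203 - (((-1 - 1*6) - 5) - 3*1)) = -419*(-203 - (((-1 - 6) - 5) - 3)) = -419*(-203 - ((-7 - 5) - 3)) = -419*(-203 - (-12 - 3)) = -419*(-203 - 1*(-15)) = -419*(-203 + 15) = -419*(-188) = 78772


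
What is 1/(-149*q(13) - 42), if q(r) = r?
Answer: -1/1979 ≈ -0.00050531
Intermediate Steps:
1/(-149*q(13) - 42) = 1/(-149*13 - 42) = 1/(-1937 - 42) = 1/(-1979) = -1/1979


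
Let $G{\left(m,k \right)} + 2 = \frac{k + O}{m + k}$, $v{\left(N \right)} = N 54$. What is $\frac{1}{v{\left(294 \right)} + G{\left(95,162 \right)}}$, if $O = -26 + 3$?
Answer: $\frac{257}{4079757} \approx 6.2994 \cdot 10^{-5}$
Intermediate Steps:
$v{\left(N \right)} = 54 N$
$O = -23$
$G{\left(m,k \right)} = -2 + \frac{-23 + k}{k + m}$ ($G{\left(m,k \right)} = -2 + \frac{k - 23}{m + k} = -2 + \frac{-23 + k}{k + m}$)
$\frac{1}{v{\left(294 \right)} + G{\left(95,162 \right)}} = \frac{1}{54 \cdot 294 + \frac{-23 - 162 - 190}{162 + 95}} = \frac{1}{15876 + \frac{-23 - 162 - 190}{257}} = \frac{1}{15876 + \frac{1}{257} \left(-375\right)} = \frac{1}{15876 - \frac{375}{257}} = \frac{1}{\frac{4079757}{257}} = \frac{257}{4079757}$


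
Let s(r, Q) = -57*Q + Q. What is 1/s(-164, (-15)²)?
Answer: -1/12600 ≈ -7.9365e-5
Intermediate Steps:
s(r, Q) = -56*Q
1/s(-164, (-15)²) = 1/(-56*(-15)²) = 1/(-56*225) = 1/(-12600) = -1/12600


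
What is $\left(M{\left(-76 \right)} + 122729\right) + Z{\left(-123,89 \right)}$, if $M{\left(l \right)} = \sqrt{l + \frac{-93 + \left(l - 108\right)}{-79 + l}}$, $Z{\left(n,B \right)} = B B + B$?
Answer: $130739 + \frac{i \sqrt{1782965}}{155} \approx 1.3074 \cdot 10^{5} + 8.6147 i$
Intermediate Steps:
$Z{\left(n,B \right)} = B + B^{2}$ ($Z{\left(n,B \right)} = B^{2} + B = B + B^{2}$)
$M{\left(l \right)} = \sqrt{l + \frac{-201 + l}{-79 + l}}$ ($M{\left(l \right)} = \sqrt{l + \frac{-93 + \left(l - 108\right)}{-79 + l}} = \sqrt{l + \frac{-93 + \left(-108 + l\right)}{-79 + l}} = \sqrt{l + \frac{-201 + l}{-79 + l}}$)
$\left(M{\left(-76 \right)} + 122729\right) + Z{\left(-123,89 \right)} = \left(\sqrt{\frac{-201 - 76 - 76 \left(-79 - 76\right)}{-79 - 76}} + 122729\right) + 89 \left(1 + 89\right) = \left(\sqrt{\frac{-201 - 76 - -11780}{-155}} + 122729\right) + 89 \cdot 90 = \left(\sqrt{- \frac{-201 - 76 + 11780}{155}} + 122729\right) + 8010 = \left(\sqrt{\left(- \frac{1}{155}\right) 11503} + 122729\right) + 8010 = \left(\sqrt{- \frac{11503}{155}} + 122729\right) + 8010 = \left(\frac{i \sqrt{1782965}}{155} + 122729\right) + 8010 = \left(122729 + \frac{i \sqrt{1782965}}{155}\right) + 8010 = 130739 + \frac{i \sqrt{1782965}}{155}$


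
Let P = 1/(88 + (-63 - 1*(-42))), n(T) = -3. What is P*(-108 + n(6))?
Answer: -111/67 ≈ -1.6567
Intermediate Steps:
P = 1/67 (P = 1/(88 + (-63 + 42)) = 1/(88 - 21) = 1/67 ≈ 0.014925)
P*(-108 + n(6)) = (-108 - 3)/67 = (1/67)*(-111) = -111/67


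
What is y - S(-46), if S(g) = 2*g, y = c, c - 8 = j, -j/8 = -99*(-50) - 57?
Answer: -39044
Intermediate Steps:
j = -39144 (j = -8*(-99*(-50) - 57) = -8*(4950 - 57) = -8*4893 = -39144)
c = -39136 (c = 8 - 39144 = -39136)
y = -39136
y - S(-46) = -39136 - 2*(-46) = -39136 - 1*(-92) = -39136 + 92 = -39044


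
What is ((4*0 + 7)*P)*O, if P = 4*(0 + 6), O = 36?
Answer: 6048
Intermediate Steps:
P = 24 (P = 4*6 = 24)
((4*0 + 7)*P)*O = ((4*0 + 7)*24)*36 = ((0 + 7)*24)*36 = (7*24)*36 = 168*36 = 6048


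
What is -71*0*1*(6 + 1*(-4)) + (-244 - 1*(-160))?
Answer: -84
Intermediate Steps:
-71*0*1*(6 + 1*(-4)) + (-244 - 1*(-160)) = -0*(6 - 4) + (-244 + 160) = -0*2 - 84 = -71*0 - 84 = 0 - 84 = -84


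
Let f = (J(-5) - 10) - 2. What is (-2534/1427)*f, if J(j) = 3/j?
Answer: 159642/7135 ≈ 22.374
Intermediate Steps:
f = -63/5 (f = (3/(-5) - 10) - 2 = (3*(-⅕) - 10) - 2 = (-⅗ - 10) - 2 = -53/5 - 2 = -63/5 ≈ -12.600)
(-2534/1427)*f = -2534/1427*(-63/5) = 159642/7135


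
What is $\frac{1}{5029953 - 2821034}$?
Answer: $\frac{1}{2208919} \approx 4.5271 \cdot 10^{-7}$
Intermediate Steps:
$\frac{1}{5029953 - 2821034} = \frac{1}{2208919}$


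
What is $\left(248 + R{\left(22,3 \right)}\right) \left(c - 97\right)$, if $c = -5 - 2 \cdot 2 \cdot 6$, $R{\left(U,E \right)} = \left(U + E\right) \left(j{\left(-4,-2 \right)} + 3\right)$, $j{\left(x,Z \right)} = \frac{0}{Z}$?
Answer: $-40698$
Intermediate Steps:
$j{\left(x,Z \right)} = 0$
$R{\left(U,E \right)} = 3 E + 3 U$ ($R{\left(U,E \right)} = \left(U + E\right) \left(0 + 3\right) = \left(E + U\right) 3 = 3 E + 3 U$)
$c = -29$ ($c = -5 - 24 = -29$)
$\left(248 + R{\left(22,3 \right)}\right) \left(c - 97\right) = \left(248 + \left(3 \cdot 3 + 3 \cdot 22\right)\right) \left(-29 - 97\right) = \left(248 + \left(9 + 66\right)\right) \left(-126\right) = \left(248 + 75\right) \left(-126\right) = 323 \left(-126\right) = -40698$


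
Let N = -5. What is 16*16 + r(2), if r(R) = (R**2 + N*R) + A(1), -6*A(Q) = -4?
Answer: 752/3 ≈ 250.67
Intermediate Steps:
A(Q) = 2/3 (A(Q) = -1/6*(-4) = 2/3)
r(R) = 2/3 + R**2 - 5*R (r(R) = (R**2 - 5*R) + 2/3 = 2/3 + R**2 - 5*R)
16*16 + r(2) = 16*16 + (2/3 + 2**2 - 5*2) = 256 + (2/3 + 4 - 10) = 256 - 16/3 = 752/3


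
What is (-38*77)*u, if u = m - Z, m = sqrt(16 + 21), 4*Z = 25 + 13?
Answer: 27797 - 2926*sqrt(37) ≈ 9998.8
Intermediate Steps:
Z = 19/2 (Z = (25 + 13)/4 = (1/4)*38 = 19/2 ≈ 9.5000)
m = sqrt(37) ≈ 6.0828
u = -19/2 + sqrt(37) (u = sqrt(37) - 1*19/2 = sqrt(37) - 19/2 = -19/2 + sqrt(37) ≈ -3.4172)
(-38*77)*u = (-38*77)*(-19/2 + sqrt(37)) = -2926*(-19/2 + sqrt(37)) = 27797 - 2926*sqrt(37)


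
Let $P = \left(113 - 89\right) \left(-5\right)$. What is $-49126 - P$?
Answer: $-49006$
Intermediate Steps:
$P = -120$ ($P = 24 \left(-5\right) = -120$)
$-49126 - P = -49126 - -120 = -49126 + 120 = -49006$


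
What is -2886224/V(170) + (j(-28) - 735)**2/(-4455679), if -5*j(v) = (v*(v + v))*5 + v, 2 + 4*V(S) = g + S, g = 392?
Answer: -16076033240803/779743825 ≈ -20617.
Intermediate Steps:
V(S) = 195/2 + S/4 (V(S) = -1/2 + (392 + S)/4 = -1/2 + (98 + S/4) = 195/2 + S/4)
j(v) = -2*v**2 - v/5 (j(v) = -((v*(v + v))*5 + v)/5 = -((v*(2*v))*5 + v)/5 = -((2*v**2)*5 + v)/5 = -(10*v**2 + v)/5 = -(v + 10*v**2)/5 = -2*v**2 - v/5)
-2886224/V(170) + (j(-28) - 735)**2/(-4455679) = -2886224/(195/2 + (1/4)*170) + (-1/5*(-28)*(1 + 10*(-28)) - 735)**2/(-4455679) = -2886224/(195/2 + 85/2) + (-1/5*(-28)*(1 - 280) - 735)**2*(-1/4455679) = -2886224/140 + (-1/5*(-28)*(-279) - 735)**2*(-1/4455679) = -2886224*1/140 + (-7812/5 - 735)**2*(-1/4455679) = -721556/35 + (-11487/5)**2*(-1/4455679) = -721556/35 + (131951169/25)*(-1/4455679) = -721556/35 - 131951169/111391975 = -16076033240803/779743825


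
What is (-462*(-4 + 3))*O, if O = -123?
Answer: -56826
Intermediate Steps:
(-462*(-4 + 3))*O = -462*(-4 + 3)*(-123) = -462*(-1)*(-123) = -154*(-3)*(-123) = 462*(-123) = -56826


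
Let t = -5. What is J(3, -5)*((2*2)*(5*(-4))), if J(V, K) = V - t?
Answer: -640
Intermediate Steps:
J(V, K) = 5 + V (J(V, K) = V - 1*(-5) = V + 5 = 5 + V)
J(3, -5)*((2*2)*(5*(-4))) = (5 + 3)*((2*2)*(5*(-4))) = 8*(4*(-20)) = 8*(-80) = -640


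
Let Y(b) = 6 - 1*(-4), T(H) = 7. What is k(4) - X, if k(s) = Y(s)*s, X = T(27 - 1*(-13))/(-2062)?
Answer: 82487/2062 ≈ 40.003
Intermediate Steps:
Y(b) = 10 (Y(b) = 6 + 4 = 10)
X = -7/2062 (X = 7/(-2062) = 7*(-1/2062) = -7/2062 ≈ -0.0033948)
k(s) = 10*s
k(4) - X = 10*4 - 1*(-7/2062) = 40 + 7/2062 = 82487/2062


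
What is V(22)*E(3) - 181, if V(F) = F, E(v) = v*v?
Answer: 17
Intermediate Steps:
E(v) = v²
V(22)*E(3) - 181 = 22*3² - 181 = 22*9 - 181 = 198 - 181 = 17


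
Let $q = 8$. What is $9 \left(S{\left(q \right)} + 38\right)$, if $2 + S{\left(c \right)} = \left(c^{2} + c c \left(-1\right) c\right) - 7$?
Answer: $-3771$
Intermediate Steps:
$S{\left(c \right)} = -9 + c^{2} - c^{3}$ ($S{\left(c \right)} = -2 - \left(7 - c^{2} - c c \left(-1\right) c\right) = -2 - \left(7 - c^{2} - c^{2} \left(-1\right) c\right) = -2 - \left(7 - c^{2} - - c^{2} c\right) = -2 - \left(7 + c^{3} - c^{2}\right) = -9 + c^{2} - c^{3}$)
$9 \left(S{\left(q \right)} + 38\right) = 9 \left(\left(-9 + 8^{2} - 8^{3}\right) + 38\right) = 9 \left(\left(-9 + 64 - 512\right) + 38\right) = 9 \left(-457 + 38\right) = 9 \left(-419\right) = -3771$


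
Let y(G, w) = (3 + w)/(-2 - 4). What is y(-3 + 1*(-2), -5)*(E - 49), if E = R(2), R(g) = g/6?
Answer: -146/9 ≈ -16.222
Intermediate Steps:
R(g) = g/6 (R(g) = g*(⅙) = g/6)
E = ⅓ (E = (⅙)*2 = ⅓ ≈ 0.33333)
y(G, w) = -½ - w/6 (y(G, w) = (3 + w)/(-6) = (3 + w)*(-⅙) = -½ - w/6)
y(-3 + 1*(-2), -5)*(E - 49) = (-½ - ⅙*(-5))*(⅓ - 49) = (-½ + ⅚)*(-146/3) = (⅓)*(-146/3) = -146/9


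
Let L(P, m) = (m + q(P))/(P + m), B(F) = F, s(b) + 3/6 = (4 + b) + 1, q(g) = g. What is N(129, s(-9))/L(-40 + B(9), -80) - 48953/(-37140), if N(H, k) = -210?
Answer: -7750447/37140 ≈ -208.68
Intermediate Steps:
s(b) = 9/2 + b (s(b) = -½ + ((4 + b) + 1) = -½ + (5 + b) = 9/2 + b)
L(P, m) = 1 (L(P, m) = (m + P)/(P + m) = (P + m)/(P + m) = 1)
N(129, s(-9))/L(-40 + B(9), -80) - 48953/(-37140) = -210/1 - 48953/(-37140) = -210*1 - 48953*(-1/37140) = -210 + 48953/37140 = -7750447/37140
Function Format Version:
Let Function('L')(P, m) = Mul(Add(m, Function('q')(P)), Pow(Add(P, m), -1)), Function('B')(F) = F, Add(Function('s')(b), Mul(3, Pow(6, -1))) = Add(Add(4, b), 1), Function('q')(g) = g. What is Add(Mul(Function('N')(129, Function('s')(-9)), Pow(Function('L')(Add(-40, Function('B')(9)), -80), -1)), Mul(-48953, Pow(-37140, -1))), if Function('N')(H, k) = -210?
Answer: Rational(-7750447, 37140) ≈ -208.68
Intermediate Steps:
Function('s')(b) = Add(Rational(9, 2), b) (Function('s')(b) = Add(Rational(-1, 2), Add(Add(4, b), 1)) = Add(Rational(-1, 2), Add(5, b)) = Add(Rational(9, 2), b))
Function('L')(P, m) = 1 (Function('L')(P, m) = Mul(Add(m, P), Pow(Add(P, m), -1)) = Mul(Add(P, m), Pow(Add(P, m), -1)) = 1)
Add(Mul(Function('N')(129, Function('s')(-9)), Pow(Function('L')(Add(-40, Function('B')(9)), -80), -1)), Mul(-48953, Pow(-37140, -1))) = Add(Mul(-210, Pow(1, -1)), Mul(-48953, Pow(-37140, -1))) = Add(Mul(-210, 1), Mul(-48953, Rational(-1, 37140))) = Add(-210, Rational(48953, 37140)) = Rational(-7750447, 37140)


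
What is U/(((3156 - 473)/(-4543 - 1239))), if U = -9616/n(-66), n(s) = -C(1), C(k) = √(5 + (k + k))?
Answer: -7942816*√7/2683 ≈ -7832.5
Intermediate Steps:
C(k) = √(5 + 2*k)
n(s) = -√7 (n(s) = -√(5 + 2*1) = -√(5 + 2) = -√7)
U = 9616*√7/7 (U = -9616*(-√7/7) = -(-9616)*√7/7 = 9616*√7/7 ≈ 3634.5)
U/(((3156 - 473)/(-4543 - 1239))) = (9616*√7/7)/(((3156 - 473)/(-4543 - 1239))) = (9616*√7/7)/((2683/(-5782))) = (9616*√7/7)/((2683*(-1/5782))) = (9616*√7/7)/(-2683/5782) = (9616*√7/7)*(-5782/2683) = -7942816*√7/2683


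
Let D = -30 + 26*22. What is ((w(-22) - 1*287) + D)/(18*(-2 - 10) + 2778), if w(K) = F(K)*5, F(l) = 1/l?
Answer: 5605/56364 ≈ 0.099443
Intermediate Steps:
D = 542 (D = -30 + 572 = 542)
w(K) = 5/K
((w(-22) - 1*287) + D)/(18*(-2 - 10) + 2778) = ((5/(-22) - 1*287) + 542)/(18*(-2 - 10) + 2778) = ((5*(-1/22) - 287) + 542)/(18*(-12) + 2778) = ((-5/22 - 287) + 542)/(-216 + 2778) = (-6319/22 + 542)/2562 = (5605/22)*(1/2562) = 5605/56364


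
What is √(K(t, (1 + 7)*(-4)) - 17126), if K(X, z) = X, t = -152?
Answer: I*√17278 ≈ 131.45*I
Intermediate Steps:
√(K(t, (1 + 7)*(-4)) - 17126) = √(-152 - 17126) = √(-17278) = I*√17278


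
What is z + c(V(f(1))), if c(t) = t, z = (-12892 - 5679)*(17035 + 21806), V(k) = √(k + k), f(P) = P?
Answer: -721316211 + √2 ≈ -7.2132e+8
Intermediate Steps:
V(k) = √2*√k (V(k) = √(2*k) = √2*√k)
z = -721316211 (z = -18571*38841 = -721316211)
z + c(V(f(1))) = -721316211 + √2*√1 = -721316211 + √2*1 = -721316211 + √2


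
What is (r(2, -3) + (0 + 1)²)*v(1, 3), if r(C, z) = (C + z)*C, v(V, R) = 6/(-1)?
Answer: 6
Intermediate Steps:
v(V, R) = -6 (v(V, R) = 6*(-1) = -6)
r(C, z) = C*(C + z)
(r(2, -3) + (0 + 1)²)*v(1, 3) = (2*(2 - 3) + (0 + 1)²)*(-6) = (2*(-1) + 1²)*(-6) = (-2 + 1)*(-6) = -1*(-6) = 6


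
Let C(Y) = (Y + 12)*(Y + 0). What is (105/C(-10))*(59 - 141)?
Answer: 861/2 ≈ 430.50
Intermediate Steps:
C(Y) = Y*(12 + Y) (C(Y) = (12 + Y)*Y = Y*(12 + Y))
(105/C(-10))*(59 - 141) = (105/((-10*(12 - 10))))*(59 - 141) = (105/((-10*2)))*(-82) = (105/(-20))*(-82) = (105*(-1/20))*(-82) = -21/4*(-82) = 861/2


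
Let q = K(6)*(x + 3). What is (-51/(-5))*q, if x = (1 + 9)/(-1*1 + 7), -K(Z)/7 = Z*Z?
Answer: -59976/5 ≈ -11995.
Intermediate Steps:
K(Z) = -7*Z² (K(Z) = -7*Z*Z = -7*Z²)
x = 5/3 (x = 10/(-1 + 7) = 10/6 = 10*(⅙) = 5/3 ≈ 1.6667)
q = -1176 (q = (-7*6²)*(5/3 + 3) = -7*36*(14/3) = -252*14/3 = -1176)
(-51/(-5))*q = -51/(-5)*(-1176) = -51*(-⅕)*(-1176) = (51/5)*(-1176) = -59976/5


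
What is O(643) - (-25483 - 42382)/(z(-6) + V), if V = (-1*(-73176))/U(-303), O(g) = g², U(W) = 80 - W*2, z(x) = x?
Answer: 2859934333/6906 ≈ 4.1412e+5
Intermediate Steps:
U(W) = 80 - 2*W
V = 36588/343 (V = (-1*(-73176))/(80 - 2*(-303)) = 73176/(80 + 606) = 73176/686 = 73176*(1/686) = 36588/343 ≈ 106.67)
O(643) - (-25483 - 42382)/(z(-6) + V) = 643² - (-25483 - 42382)/(-6 + 36588/343) = 413449 - (-67865)/34530/343 = 413449 - (-67865)*343/34530 = 413449 - 1*(-4655539/6906) = 413449 + 4655539/6906 = 2859934333/6906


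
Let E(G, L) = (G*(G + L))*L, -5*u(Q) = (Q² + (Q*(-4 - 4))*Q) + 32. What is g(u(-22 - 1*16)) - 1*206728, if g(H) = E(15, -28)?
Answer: -201268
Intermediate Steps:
u(Q) = -32/5 + 7*Q²/5 (u(Q) = -((Q² + (Q*(-4 - 4))*Q) + 32)/5 = -((Q² + (Q*(-8))*Q) + 32)/5 = -((Q² + (-8*Q)*Q) + 32)/5 = -((Q² - 8*Q²) + 32)/5 = -(-7*Q² + 32)/5 = -(32 - 7*Q²)/5 = -32/5 + 7*Q²/5)
E(G, L) = G*L*(G + L)
g(H) = 5460 (g(H) = 15*(-28)*(15 - 28) = 15*(-28)*(-13) = 5460)
g(u(-22 - 1*16)) - 1*206728 = 5460 - 1*206728 = 5460 - 206728 = -201268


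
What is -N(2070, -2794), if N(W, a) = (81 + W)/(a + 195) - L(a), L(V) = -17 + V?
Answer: -7303638/2599 ≈ -2810.2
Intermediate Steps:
N(W, a) = 17 - a + (81 + W)/(195 + a) (N(W, a) = (81 + W)/(a + 195) - (-17 + a) = (81 + W)/(195 + a) + (17 - a) = 17 - a + (81 + W)/(195 + a))
-N(2070, -2794) = -(3396 + 2070 - 1*(-2794)² - 178*(-2794))/(195 - 2794) = -(3396 + 2070 - 1*7806436 + 497332)/(-2599) = -(-1)*(3396 + 2070 - 7806436 + 497332)/2599 = -(-1)*(-7303638)/2599 = -1*7303638/2599 = -7303638/2599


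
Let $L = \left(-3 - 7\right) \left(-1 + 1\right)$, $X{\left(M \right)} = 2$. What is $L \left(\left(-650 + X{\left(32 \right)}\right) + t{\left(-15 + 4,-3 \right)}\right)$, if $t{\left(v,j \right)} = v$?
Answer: $0$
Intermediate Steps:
$L = 0$ ($L = \left(-10\right) 0 = 0$)
$L \left(\left(-650 + X{\left(32 \right)}\right) + t{\left(-15 + 4,-3 \right)}\right) = 0 \left(\left(-650 + 2\right) + \left(-15 + 4\right)\right) = 0 \left(-648 - 11\right) = 0 \left(-659\right) = 0$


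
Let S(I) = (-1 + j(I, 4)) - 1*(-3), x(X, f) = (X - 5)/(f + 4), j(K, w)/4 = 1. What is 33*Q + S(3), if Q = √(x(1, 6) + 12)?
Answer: 6 + 33*√290/5 ≈ 118.39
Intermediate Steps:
j(K, w) = 4 (j(K, w) = 4*1 = 4)
x(X, f) = (-5 + X)/(4 + f)
S(I) = 6 (S(I) = (-1 + 4) - 1*(-3) = 3 + 3 = 6)
Q = √290/5 (Q = √((-5 + 1)/(4 + 6) + 12) = √(-4/10 + 12) = √((⅒)*(-4) + 12) = √(-⅖ + 12) = √(58/5) = √290/5 ≈ 3.4059)
33*Q + S(3) = 33*(√290/5) + 6 = 33*√290/5 + 6 = 6 + 33*√290/5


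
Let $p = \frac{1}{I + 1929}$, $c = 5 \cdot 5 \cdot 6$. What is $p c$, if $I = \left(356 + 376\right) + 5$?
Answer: $\frac{75}{1333} \approx 0.056264$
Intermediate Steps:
$I = 737$ ($I = 732 + 5 = 737$)
$c = 150$ ($c = 25 \cdot 6 = 150$)
$p = \frac{1}{2666}$ ($p = \frac{1}{737 + 1929} = \frac{1}{2666} \approx 0.00037509$)
$p c = \frac{1}{2666} \cdot 150 = \frac{75}{1333}$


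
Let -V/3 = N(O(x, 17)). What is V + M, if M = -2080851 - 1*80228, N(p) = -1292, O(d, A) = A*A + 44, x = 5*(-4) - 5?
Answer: -2157203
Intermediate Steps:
x = -25 (x = -20 - 5 = -25)
O(d, A) = 44 + A**2 (O(d, A) = A**2 + 44 = 44 + A**2)
M = -2161079 (M = -2080851 - 80228 = -2161079)
V = 3876 (V = -3*(-1292) = 3876)
V + M = 3876 - 2161079 = -2157203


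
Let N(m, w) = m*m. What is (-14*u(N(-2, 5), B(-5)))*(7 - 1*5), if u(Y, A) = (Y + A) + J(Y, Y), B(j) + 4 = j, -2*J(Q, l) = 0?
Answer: 140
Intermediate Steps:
J(Q, l) = 0 (J(Q, l) = -1/2*0 = 0)
N(m, w) = m**2
B(j) = -4 + j
u(Y, A) = A + Y (u(Y, A) = (Y + A) + 0 = (A + Y) + 0 = A + Y)
(-14*u(N(-2, 5), B(-5)))*(7 - 1*5) = (-14*((-4 - 5) + (-2)**2))*(7 - 1*5) = (-14*(-9 + 4))*(7 - 5) = -14*(-5)*2 = 70*2 = 140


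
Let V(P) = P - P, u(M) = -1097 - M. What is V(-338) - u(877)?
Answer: 1974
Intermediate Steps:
V(P) = 0
V(-338) - u(877) = 0 - (-1097 - 1*877) = 0 - (-1097 - 877) = 0 - 1*(-1974) = 0 + 1974 = 1974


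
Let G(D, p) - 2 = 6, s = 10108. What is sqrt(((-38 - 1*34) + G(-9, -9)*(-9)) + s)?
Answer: 2*sqrt(2491) ≈ 99.820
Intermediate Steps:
G(D, p) = 8 (G(D, p) = 2 + 6 = 8)
sqrt(((-38 - 1*34) + G(-9, -9)*(-9)) + s) = sqrt(((-38 - 1*34) + 8*(-9)) + 10108) = sqrt(((-38 - 34) - 72) + 10108) = sqrt((-72 - 72) + 10108) = sqrt(-144 + 10108) = sqrt(9964) = 2*sqrt(2491)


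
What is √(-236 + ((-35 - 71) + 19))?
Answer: I*√323 ≈ 17.972*I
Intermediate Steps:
√(-236 + ((-35 - 71) + 19)) = √(-236 + (-106 + 19)) = √(-236 - 87) = √(-323) = I*√323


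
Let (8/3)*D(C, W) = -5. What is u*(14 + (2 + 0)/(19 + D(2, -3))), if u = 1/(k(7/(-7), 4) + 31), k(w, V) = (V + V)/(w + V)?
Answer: 5802/13837 ≈ 0.41931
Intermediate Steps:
D(C, W) = -15/8 (D(C, W) = (3/8)*(-5) = -15/8)
k(w, V) = 2*V/(V + w) (k(w, V) = (2*V)/(V + w) = 2*V/(V + w))
u = 3/101 (u = 1/(2*4/(4 + 7/(-7)) + 31) = 1/(2*4/(4 + 7*(-⅐)) + 31) = 1/(2*4/(4 - 1) + 31) = 1/(2*4/3 + 31) = 1/(2*4*(⅓) + 31) = 1/(8/3 + 31) = 1/(101/3) = 3/101 ≈ 0.029703)
u*(14 + (2 + 0)/(19 + D(2, -3))) = 3*(14 + (2 + 0)/(19 - 15/8))/101 = 3*(14 + 2/(137/8))/101 = 3*(14 + 2*(8/137))/101 = 3*(14 + 16/137)/101 = (3/101)*(1934/137) = 5802/13837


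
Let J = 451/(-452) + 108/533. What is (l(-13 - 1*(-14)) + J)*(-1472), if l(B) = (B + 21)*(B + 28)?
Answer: -56492725488/60229 ≈ -9.3797e+5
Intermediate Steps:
l(B) = (21 + B)*(28 + B)
J = -191567/240916 (J = 451*(-1/452) + 108*(1/533) = -451/452 + 108/533 = -191567/240916 ≈ -0.79516)
(l(-13 - 1*(-14)) + J)*(-1472) = ((588 + (-13 - 1*(-14))**2 + 49*(-13 - 1*(-14))) - 191567/240916)*(-1472) = ((588 + (-13 + 14)**2 + 49*(-13 + 14)) - 191567/240916)*(-1472) = ((588 + 1**2 + 49*1) - 191567/240916)*(-1472) = ((588 + 1 + 49) - 191567/240916)*(-1472) = (638 - 191567/240916)*(-1472) = (153512841/240916)*(-1472) = -56492725488/60229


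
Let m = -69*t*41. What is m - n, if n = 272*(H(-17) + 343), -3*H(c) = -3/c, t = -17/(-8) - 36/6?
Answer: -658541/8 ≈ -82318.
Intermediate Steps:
t = -31/8 (t = -17*(-⅛) - 36*⅙ = 17/8 - 6 = -31/8 ≈ -3.8750)
H(c) = 1/c (H(c) = -(-1)/c = 1/c)
m = 87699/8 (m = -69*(-31/8)*41 = (2139/8)*41 = 87699/8 ≈ 10962.)
n = 93280 (n = 272*(1/(-17) + 343) = 272*(-1/17 + 343) = 272*(5830/17) = 93280)
m - n = 87699/8 - 1*93280 = 87699/8 - 93280 = -658541/8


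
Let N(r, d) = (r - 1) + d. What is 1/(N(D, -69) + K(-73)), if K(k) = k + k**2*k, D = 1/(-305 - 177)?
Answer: -482/187575121 ≈ -2.5696e-6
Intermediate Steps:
D = -1/482 (D = 1/(-482) = -1/482 ≈ -0.0020747)
N(r, d) = -1 + d + r (N(r, d) = (-1 + r) + d = -1 + d + r)
K(k) = k + k**3
1/(N(D, -69) + K(-73)) = 1/((-1 - 69 - 1/482) + (-73 + (-73)**3)) = 1/(-33741/482 + (-73 - 389017)) = 1/(-33741/482 - 389090) = 1/(-187575121/482) = -482/187575121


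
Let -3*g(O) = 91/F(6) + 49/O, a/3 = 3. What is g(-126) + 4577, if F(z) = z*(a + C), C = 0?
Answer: 370702/81 ≈ 4576.6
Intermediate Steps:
a = 9 (a = 3*3 = 9)
F(z) = 9*z (F(z) = z*(9 + 0) = z*9 = 9*z)
g(O) = -91/162 - 49/(3*O) (g(O) = -(91/((9*6)) + 49/O)/3 = -(91/54 + 49/O)/3 = -91/162 - 49/(3*O))
g(-126) + 4577 = (7/162)*(-378 - 13*(-126))/(-126) + 4577 = (7/162)*(-1/126)*(-378 + 1638) + 4577 = (7/162)*(-1/126)*1260 + 4577 = -35/81 + 4577 = 370702/81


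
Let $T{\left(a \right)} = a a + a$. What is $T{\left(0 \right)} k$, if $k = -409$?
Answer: $0$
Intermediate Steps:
$T{\left(a \right)} = a + a^{2}$ ($T{\left(a \right)} = a^{2} + a = a + a^{2}$)
$T{\left(0 \right)} k = 0 \left(1 + 0\right) \left(-409\right) = 0 \cdot 1 \left(-409\right) = 0 \left(-409\right) = 0$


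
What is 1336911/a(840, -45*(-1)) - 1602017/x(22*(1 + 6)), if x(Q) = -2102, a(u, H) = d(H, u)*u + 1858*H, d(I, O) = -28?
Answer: 8256282371/10525765 ≈ 784.39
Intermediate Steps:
a(u, H) = -28*u + 1858*H
1336911/a(840, -45*(-1)) - 1602017/x(22*(1 + 6)) = 1336911/(-28*840 + 1858*(-45*(-1))) - 1602017/(-2102) = 1336911/(-23520 + 1858*45) - 1602017*(-1/2102) = 1336911/(-23520 + 83610) + 1602017/2102 = 1336911/60090 + 1602017/2102 = 1336911*(1/60090) + 1602017/2102 = 445637/20030 + 1602017/2102 = 8256282371/10525765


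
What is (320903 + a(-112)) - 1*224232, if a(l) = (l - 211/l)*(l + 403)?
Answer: 7238249/112 ≈ 64627.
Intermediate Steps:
a(l) = (403 + l)*(l - 211/l) (a(l) = (l - 211/l)*(403 + l) = (403 + l)*(l - 211/l))
(320903 + a(-112)) - 1*224232 = (320903 + (-211 + (-112)**2 - 85033/(-112) + 403*(-112))) - 1*224232 = (320903 + (-211 + 12544 - 85033*(-1/112) - 45136)) - 224232 = (320903 + (-211 + 12544 + 85033/112 - 45136)) - 224232 = (320903 - 3588903/112) - 224232 = 32352233/112 - 224232 = 7238249/112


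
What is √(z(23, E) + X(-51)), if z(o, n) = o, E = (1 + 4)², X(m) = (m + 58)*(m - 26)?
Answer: 2*I*√129 ≈ 22.716*I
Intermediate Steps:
X(m) = (-26 + m)*(58 + m) (X(m) = (58 + m)*(-26 + m) = (-26 + m)*(58 + m))
E = 25 (E = 5² = 25)
√(z(23, E) + X(-51)) = √(23 + (-1508 + (-51)² + 32*(-51))) = √(23 + (-1508 + 2601 - 1632)) = √(23 - 539) = √(-516) = 2*I*√129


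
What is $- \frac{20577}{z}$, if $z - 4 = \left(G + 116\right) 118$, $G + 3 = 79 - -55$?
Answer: $- \frac{20577}{29150} \approx -0.7059$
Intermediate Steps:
$G = 131$ ($G = -3 + \left(79 - -55\right) = -3 + \left(79 + 55\right) = -3 + 134 = 131$)
$z = 29150$ ($z = 4 + \left(131 + 116\right) 118 = 4 + 247 \cdot 118 = 4 + 29146 = 29150$)
$- \frac{20577}{z} = - \frac{20577}{29150}$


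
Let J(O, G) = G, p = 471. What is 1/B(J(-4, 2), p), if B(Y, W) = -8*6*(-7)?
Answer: 1/336 ≈ 0.0029762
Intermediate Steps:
B(Y, W) = 336 (B(Y, W) = -48*(-7) = 336)
1/B(J(-4, 2), p) = 1/336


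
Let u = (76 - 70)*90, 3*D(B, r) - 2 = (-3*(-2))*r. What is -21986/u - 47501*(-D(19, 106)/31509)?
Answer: 264569887/945270 ≈ 279.89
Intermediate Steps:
D(B, r) = ⅔ + 2*r (D(B, r) = ⅔ + ((-3*(-2))*r)/3 = ⅔ + (6*r)/3 = ⅔ + 2*r)
u = 540 (u = 6*90 = 540)
-21986/u - 47501*(-D(19, 106)/31509) = -21986/540 - 47501/((-31509/(⅔ + 2*106))) = -21986*1/540 - 47501/((-31509/(⅔ + 212))) = -10993/270 - 47501/((-31509/638/3)) = -10993/270 - 47501/((-31509*3/638)) = -10993/270 - 47501/(-94527/638) = -10993/270 - 47501*(-638/94527) = -10993/270 + 30305638/94527 = 264569887/945270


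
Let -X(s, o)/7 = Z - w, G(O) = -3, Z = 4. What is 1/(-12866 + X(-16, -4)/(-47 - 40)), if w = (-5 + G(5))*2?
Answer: -87/1119202 ≈ -7.7734e-5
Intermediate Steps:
w = -16 (w = (-5 - 3)*2 = -8*2 = -16)
X(s, o) = -140 (X(s, o) = -7*(4 - 1*(-16)) = -7*(4 + 16) = -7*20 = -140)
1/(-12866 + X(-16, -4)/(-47 - 40)) = 1/(-12866 - 140/(-47 - 40)) = 1/(-12866 - 140/(-87)) = 1/(-12866 - 140*(-1/87)) = 1/(-12866 + 140/87) = 1/(-1119202/87) = -87/1119202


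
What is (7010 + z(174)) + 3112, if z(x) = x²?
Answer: 40398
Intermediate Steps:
(7010 + z(174)) + 3112 = (7010 + 174²) + 3112 = (7010 + 30276) + 3112 = 37286 + 3112 = 40398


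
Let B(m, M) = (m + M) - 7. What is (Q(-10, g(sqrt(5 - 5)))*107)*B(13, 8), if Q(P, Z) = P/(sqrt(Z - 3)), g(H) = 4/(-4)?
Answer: 7490*I ≈ 7490.0*I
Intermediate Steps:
B(m, M) = -7 + M + m (B(m, M) = (M + m) - 7 = -7 + M + m)
g(H) = -1 (g(H) = 4*(-1/4) = -1)
Q(P, Z) = P/sqrt(-3 + Z) (Q(P, Z) = P/(sqrt(-3 + Z)) = P/sqrt(-3 + Z))
(Q(-10, g(sqrt(5 - 5)))*107)*B(13, 8) = (-10/sqrt(-3 - 1)*107)*(-7 + 8 + 13) = (-(-5)*I*107)*14 = ((5*I)*107)*14 = (535*I)*14 = 7490*I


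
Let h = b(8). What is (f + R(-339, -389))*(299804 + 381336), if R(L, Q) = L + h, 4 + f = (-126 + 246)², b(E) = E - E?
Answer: 9574784980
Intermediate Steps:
b(E) = 0
h = 0
f = 14396 (f = -4 + (-126 + 246)² = -4 + 120² = -4 + 14400 = 14396)
R(L, Q) = L (R(L, Q) = L + 0 = L)
(f + R(-339, -389))*(299804 + 381336) = (14396 - 339)*(299804 + 381336) = 14057*681140 = 9574784980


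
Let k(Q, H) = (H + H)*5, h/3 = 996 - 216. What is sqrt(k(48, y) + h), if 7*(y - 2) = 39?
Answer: sqrt(118370)/7 ≈ 49.150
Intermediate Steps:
y = 53/7 (y = 2 + (1/7)*39 = 2 + 39/7 = 53/7 ≈ 7.5714)
h = 2340 (h = 3*(996 - 216) = 3*780 = 2340)
k(Q, H) = 10*H (k(Q, H) = (2*H)*5 = 10*H)
sqrt(k(48, y) + h) = sqrt(10*(53/7) + 2340) = sqrt(530/7 + 2340) = sqrt(16910/7) = sqrt(118370)/7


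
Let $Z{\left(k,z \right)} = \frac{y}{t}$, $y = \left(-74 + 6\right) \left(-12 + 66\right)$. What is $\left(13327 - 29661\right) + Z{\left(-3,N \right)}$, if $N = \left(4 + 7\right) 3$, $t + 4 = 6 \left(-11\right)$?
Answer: $- \frac{569854}{35} \approx -16282.0$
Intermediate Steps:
$t = -70$ ($t = -4 + 6 \left(-11\right) = -4 - 66 = -70$)
$y = -3672$ ($y = \left(-68\right) 54 = -3672$)
$N = 33$ ($N = 11 \cdot 3 = 33$)
$Z{\left(k,z \right)} = \frac{1836}{35}$ ($Z{\left(k,z \right)} = - \frac{3672}{-70} = \left(-3672\right) \left(- \frac{1}{70}\right) = \frac{1836}{35}$)
$\left(13327 - 29661\right) + Z{\left(-3,N \right)} = \left(13327 - 29661\right) + \frac{1836}{35} = -16334 + \frac{1836}{35} = - \frac{569854}{35}$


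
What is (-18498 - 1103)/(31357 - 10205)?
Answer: -19601/21152 ≈ -0.92667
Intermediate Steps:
(-18498 - 1103)/(31357 - 10205) = -19601/21152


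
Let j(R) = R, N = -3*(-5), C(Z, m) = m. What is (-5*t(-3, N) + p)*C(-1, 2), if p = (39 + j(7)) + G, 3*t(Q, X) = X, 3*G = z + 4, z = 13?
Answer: 160/3 ≈ 53.333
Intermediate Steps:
N = 15
G = 17/3 (G = (13 + 4)/3 = (⅓)*17 = 17/3 ≈ 5.6667)
t(Q, X) = X/3
p = 155/3 (p = (39 + 7) + 17/3 = 46 + 17/3 = 155/3 ≈ 51.667)
(-5*t(-3, N) + p)*C(-1, 2) = (-5*15/3 + 155/3)*2 = (-5*5 + 155/3)*2 = (-25 + 155/3)*2 = (80/3)*2 = 160/3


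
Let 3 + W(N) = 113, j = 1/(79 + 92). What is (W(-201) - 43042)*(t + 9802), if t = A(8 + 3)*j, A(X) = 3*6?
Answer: -7995655680/19 ≈ -4.2082e+8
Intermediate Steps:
A(X) = 18
j = 1/171 ≈ 0.0058480
W(N) = 110 (W(N) = -3 + 113 = 110)
t = 2/19 (t = 18*(1/171) = 2/19 ≈ 0.10526)
(W(-201) - 43042)*(t + 9802) = (110 - 43042)*(2/19 + 9802) = -42932*186240/19 = -7995655680/19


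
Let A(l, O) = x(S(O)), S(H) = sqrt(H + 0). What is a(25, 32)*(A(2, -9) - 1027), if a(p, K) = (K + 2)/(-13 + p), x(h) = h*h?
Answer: -8806/3 ≈ -2935.3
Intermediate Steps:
S(H) = sqrt(H)
x(h) = h**2
A(l, O) = O (A(l, O) = (sqrt(O))**2 = O)
a(p, K) = (2 + K)/(-13 + p)
a(25, 32)*(A(2, -9) - 1027) = ((2 + 32)/(-13 + 25))*(-9 - 1027) = (34/12)*(-1036) = ((1/12)*34)*(-1036) = (17/6)*(-1036) = -8806/3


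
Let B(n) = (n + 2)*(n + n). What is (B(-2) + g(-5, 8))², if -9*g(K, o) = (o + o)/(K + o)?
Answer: 256/729 ≈ 0.35117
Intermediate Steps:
g(K, o) = -2*o/(9*(K + o)) (g(K, o) = -(o + o)/(9*(K + o)) = -2*o/(9*(K + o)))
B(n) = 2*n*(2 + n) (B(n) = (2 + n)*(2*n) = 2*n*(2 + n))
(B(-2) + g(-5, 8))² = (2*(-2)*(2 - 2) - 2*8/(9*(-5) + 9*8))² = (2*(-2)*0 - 2*8/(-45 + 72))² = (0 - 2*8/27)² = (0 - 2*8*1/27)² = (0 - 16/27)² = (-16/27)² = 256/729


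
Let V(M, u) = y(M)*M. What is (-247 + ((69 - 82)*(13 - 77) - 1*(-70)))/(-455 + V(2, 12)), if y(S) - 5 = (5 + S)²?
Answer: -655/347 ≈ -1.8876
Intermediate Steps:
y(S) = 5 + (5 + S)²
V(M, u) = M*(5 + (5 + M)²) (V(M, u) = (5 + (5 + M)²)*M = M*(5 + (5 + M)²))
(-247 + ((69 - 82)*(13 - 77) - 1*(-70)))/(-455 + V(2, 12)) = (-247 + ((69 - 82)*(13 - 77) - 1*(-70)))/(-455 + 2*(5 + (5 + 2)²)) = (-247 + (-13*(-64) + 70))/(-455 + 2*(5 + 7²)) = (-247 + (832 + 70))/(-455 + 2*(5 + 49)) = (-247 + 902)/(-455 + 2*54) = 655/(-455 + 108) = 655/(-347) = 655*(-1/347) = -655/347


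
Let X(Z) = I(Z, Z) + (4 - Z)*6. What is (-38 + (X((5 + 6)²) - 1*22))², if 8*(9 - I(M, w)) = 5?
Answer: 36348841/64 ≈ 5.6795e+5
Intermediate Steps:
I(M, w) = 67/8 (I(M, w) = 9 - ⅛*5 = 9 - 5/8 = 67/8)
X(Z) = 259/8 - 6*Z (X(Z) = 67/8 + (4 - Z)*6 = 67/8 + (24 - 6*Z) = 259/8 - 6*Z)
(-38 + (X((5 + 6)²) - 1*22))² = (-38 + ((259/8 - 6*(5 + 6)²) - 1*22))² = (-38 + ((259/8 - 6*11²) - 22))² = (-38 + ((259/8 - 6*121) - 22))² = (-38 + ((259/8 - 726) - 22))² = (-38 + (-5549/8 - 22))² = (-38 - 5725/8)² = (-6029/8)² = 36348841/64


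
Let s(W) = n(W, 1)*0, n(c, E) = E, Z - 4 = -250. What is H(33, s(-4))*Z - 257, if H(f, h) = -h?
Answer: -257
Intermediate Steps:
Z = -246 (Z = 4 - 250 = -246)
s(W) = 0 (s(W) = 1*0 = 0)
H(33, s(-4))*Z - 257 = -1*0*(-246) - 257 = 0*(-246) - 257 = 0 - 257 = -257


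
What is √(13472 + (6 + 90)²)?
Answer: 4*√1418 ≈ 150.63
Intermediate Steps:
√(13472 + (6 + 90)²) = √(13472 + 96²) = √(13472 + 9216) = √22688 = 4*√1418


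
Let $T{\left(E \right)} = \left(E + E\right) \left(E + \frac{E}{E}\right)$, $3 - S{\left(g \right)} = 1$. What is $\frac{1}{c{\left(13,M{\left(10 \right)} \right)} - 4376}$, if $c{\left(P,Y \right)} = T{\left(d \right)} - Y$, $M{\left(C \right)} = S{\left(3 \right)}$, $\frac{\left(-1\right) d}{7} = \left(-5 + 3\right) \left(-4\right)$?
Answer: $\frac{1}{1782} \approx 0.00056117$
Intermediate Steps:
$S{\left(g \right)} = 2$ ($S{\left(g \right)} = 3 - 1 = 2$)
$d = -56$ ($d = - 7 \left(-5 + 3\right) \left(-4\right) = - 7 \left(\left(-2\right) \left(-4\right)\right) = \left(-7\right) 8 = -56$)
$T{\left(E \right)} = 2 E \left(1 + E\right)$ ($T{\left(E \right)} = 2 E \left(E + 1\right) = 2 E \left(1 + E\right)$)
$M{\left(C \right)} = 2$
$c{\left(P,Y \right)} = 6160 - Y$ ($c{\left(P,Y \right)} = 2 \left(-56\right) \left(1 - 56\right) - Y = 2 \left(-56\right) \left(-55\right) - Y = 6160 - Y$)
$\frac{1}{c{\left(13,M{\left(10 \right)} \right)} - 4376} = \frac{1}{\left(6160 - 2\right) - 4376} = \frac{1}{6158 - 4376} = \frac{1}{1782}$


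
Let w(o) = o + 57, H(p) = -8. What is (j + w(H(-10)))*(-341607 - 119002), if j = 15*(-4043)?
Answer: 27911062964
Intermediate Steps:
j = -60645
w(o) = 57 + o
(j + w(H(-10)))*(-341607 - 119002) = (-60645 + (57 - 8))*(-341607 - 119002) = (-60645 + 49)*(-460609) = -60596*(-460609) = 27911062964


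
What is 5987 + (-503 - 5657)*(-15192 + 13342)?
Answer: 11401987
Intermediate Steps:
5987 + (-503 - 5657)*(-15192 + 13342) = 5987 - 6160*(-1850) = 5987 + 11396000 = 11401987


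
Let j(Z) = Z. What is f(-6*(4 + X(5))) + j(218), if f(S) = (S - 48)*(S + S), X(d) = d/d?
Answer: 4898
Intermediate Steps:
X(d) = 1
f(S) = 2*S*(-48 + S) (f(S) = (-48 + S)*(2*S) = 2*S*(-48 + S))
f(-6*(4 + X(5))) + j(218) = 2*(-6*(4 + 1))*(-48 - 6*(4 + 1)) + 218 = 2*(-6*5)*(-48 - 6*5) + 218 = 2*(-30)*(-48 - 30) + 218 = 2*(-30)*(-78) + 218 = 4680 + 218 = 4898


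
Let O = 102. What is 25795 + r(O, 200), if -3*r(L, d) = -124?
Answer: 77509/3 ≈ 25836.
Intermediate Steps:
r(L, d) = 124/3 (r(L, d) = -1/3*(-124) = 124/3)
25795 + r(O, 200) = 25795 + 124/3 = 77509/3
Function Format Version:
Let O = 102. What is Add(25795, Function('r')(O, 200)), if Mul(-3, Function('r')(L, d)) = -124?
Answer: Rational(77509, 3) ≈ 25836.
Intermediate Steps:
Function('r')(L, d) = Rational(124, 3) (Function('r')(L, d) = Mul(Rational(-1, 3), -124) = Rational(124, 3))
Add(25795, Function('r')(O, 200)) = Add(25795, Rational(124, 3)) = Rational(77509, 3)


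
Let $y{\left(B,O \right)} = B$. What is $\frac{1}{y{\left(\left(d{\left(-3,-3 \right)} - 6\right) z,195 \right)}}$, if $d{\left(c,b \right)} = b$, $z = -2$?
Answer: $\frac{1}{18} \approx 0.055556$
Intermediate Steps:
$\frac{1}{y{\left(\left(d{\left(-3,-3 \right)} - 6\right) z,195 \right)}} = \frac{1}{\left(-3 - 6\right) \left(-2\right)} = \frac{1}{\left(-9\right) \left(-2\right)} = \frac{1}{18}$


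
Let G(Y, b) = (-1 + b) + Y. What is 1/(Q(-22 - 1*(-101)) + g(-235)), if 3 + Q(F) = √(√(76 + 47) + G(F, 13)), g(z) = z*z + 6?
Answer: 1/(55228 + √(91 + √123)) ≈ 1.8103e-5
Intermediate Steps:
G(Y, b) = -1 + Y + b
g(z) = 6 + z² (g(z) = z² + 6 = 6 + z²)
Q(F) = -3 + √(12 + F + √123) (Q(F) = -3 + √(√(76 + 47) + (-1 + F + 13)) = -3 + √(√123 + (12 + F)) = -3 + √(12 + F + √123))
1/(Q(-22 - 1*(-101)) + g(-235)) = 1/((-3 + √(12 + (-22 - 1*(-101)) + √123)) + (6 + (-235)²)) = 1/((-3 + √(12 + (-22 + 101) + √123)) + (6 + 55225)) = 1/((-3 + √(12 + 79 + √123)) + 55231) = 1/((-3 + √(91 + √123)) + 55231) = 1/(55228 + √(91 + √123))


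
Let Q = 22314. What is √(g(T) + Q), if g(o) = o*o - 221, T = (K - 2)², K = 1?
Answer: √22094 ≈ 148.64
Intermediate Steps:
T = 1 (T = (1 - 2)² = (-1)² = 1)
g(o) = -221 + o² (g(o) = o² - 221 = -221 + o²)
√(g(T) + Q) = √((-221 + 1²) + 22314) = √((-221 + 1) + 22314) = √(-220 + 22314) = √22094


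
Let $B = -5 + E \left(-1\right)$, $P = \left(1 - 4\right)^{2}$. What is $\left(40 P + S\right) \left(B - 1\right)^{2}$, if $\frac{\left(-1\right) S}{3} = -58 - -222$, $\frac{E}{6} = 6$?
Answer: $-232848$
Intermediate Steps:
$E = 36$ ($E = 6 \cdot 6 = 36$)
$P = 9$ ($P = \left(-3\right)^{2} = 9$)
$B = -41$ ($B = -5 + 36 \left(-1\right) = -5 - 36 = -41$)
$S = -492$ ($S = - 3 \left(-58 - -222\right) = - 3 \left(-58 + 222\right) = \left(-3\right) 164 = -492$)
$\left(40 P + S\right) \left(B - 1\right)^{2} = \left(40 \cdot 9 - 492\right) \left(-41 - 1\right)^{2} = \left(360 - 492\right) \left(-42\right)^{2} = \left(-132\right) 1764 = -232848$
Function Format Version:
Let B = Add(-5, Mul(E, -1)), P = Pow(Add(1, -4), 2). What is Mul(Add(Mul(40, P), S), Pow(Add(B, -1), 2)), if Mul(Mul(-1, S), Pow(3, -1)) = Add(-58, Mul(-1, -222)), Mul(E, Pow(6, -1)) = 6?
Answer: -232848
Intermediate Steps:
E = 36 (E = Mul(6, 6) = 36)
P = 9 (P = Pow(-3, 2) = 9)
B = -41 (B = Add(-5, Mul(36, -1)) = Add(-5, -36) = -41)
S = -492 (S = Mul(-3, Add(-58, Mul(-1, -222))) = Mul(-3, Add(-58, 222)) = Mul(-3, 164) = -492)
Mul(Add(Mul(40, P), S), Pow(Add(B, -1), 2)) = Mul(Add(Mul(40, 9), -492), Pow(Add(-41, -1), 2)) = Mul(Add(360, -492), Pow(-42, 2)) = Mul(-132, 1764) = -232848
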